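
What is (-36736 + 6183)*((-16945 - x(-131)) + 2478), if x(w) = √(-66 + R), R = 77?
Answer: 442010251 + 30553*√11 ≈ 4.4211e+8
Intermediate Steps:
x(w) = √11 (x(w) = √(-66 + 77) = √11)
(-36736 + 6183)*((-16945 - x(-131)) + 2478) = (-36736 + 6183)*((-16945 - √11) + 2478) = -30553*(-14467 - √11) = 442010251 + 30553*√11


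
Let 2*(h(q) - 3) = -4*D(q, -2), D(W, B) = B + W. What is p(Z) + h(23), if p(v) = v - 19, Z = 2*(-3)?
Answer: -64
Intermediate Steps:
h(q) = 7 - 2*q (h(q) = 3 + (-4*(-2 + q))/2 = 3 + (8 - 4*q)/2 = 3 + (4 - 2*q) = 7 - 2*q)
Z = -6
p(v) = -19 + v
p(Z) + h(23) = (-19 - 6) + (7 - 2*23) = -25 + (7 - 46) = -25 - 39 = -64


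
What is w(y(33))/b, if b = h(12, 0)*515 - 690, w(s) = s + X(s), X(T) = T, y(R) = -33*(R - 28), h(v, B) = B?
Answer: 11/23 ≈ 0.47826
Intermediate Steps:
y(R) = 924 - 33*R (y(R) = -33*(-28 + R) = 924 - 33*R)
w(s) = 2*s (w(s) = s + s = 2*s)
b = -690 (b = 0*515 - 690 = 0 - 690 = -690)
w(y(33))/b = (2*(924 - 33*33))/(-690) = (2*(924 - 1089))*(-1/690) = (2*(-165))*(-1/690) = -330*(-1/690) = 11/23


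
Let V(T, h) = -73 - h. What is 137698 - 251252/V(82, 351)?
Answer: 14658801/106 ≈ 1.3829e+5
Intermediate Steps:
137698 - 251252/V(82, 351) = 137698 - 251252/(-73 - 1*351) = 137698 - 251252/(-73 - 351) = 137698 - 251252/(-424) = 137698 - 251252*(-1/424) = 137698 + 62813/106 = 14658801/106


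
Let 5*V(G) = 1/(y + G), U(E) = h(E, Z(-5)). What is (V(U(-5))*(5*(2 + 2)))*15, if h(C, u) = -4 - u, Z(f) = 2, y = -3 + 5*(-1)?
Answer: -30/7 ≈ -4.2857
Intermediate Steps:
y = -8 (y = -3 - 5 = -8)
U(E) = -6 (U(E) = -4 - 1*2 = -4 - 2 = -6)
V(G) = 1/(5*(-8 + G))
(V(U(-5))*(5*(2 + 2)))*15 = ((1/(5*(-8 - 6)))*(5*(2 + 2)))*15 = (((⅕)/(-14))*(5*4))*15 = (((⅕)*(-1/14))*20)*15 = -1/70*20*15 = -2/7*15 = -30/7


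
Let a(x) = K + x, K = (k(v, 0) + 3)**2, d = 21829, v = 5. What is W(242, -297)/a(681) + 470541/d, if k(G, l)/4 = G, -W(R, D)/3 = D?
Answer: 53527659/2401190 ≈ 22.292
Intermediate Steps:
W(R, D) = -3*D
k(G, l) = 4*G
K = 529 (K = (4*5 + 3)**2 = (20 + 3)**2 = 23**2 = 529)
a(x) = 529 + x
W(242, -297)/a(681) + 470541/d = (-3*(-297))/(529 + 681) + 470541/21829 = 891/1210 + 470541*(1/21829) = 891*(1/1210) + 470541/21829 = 81/110 + 470541/21829 = 53527659/2401190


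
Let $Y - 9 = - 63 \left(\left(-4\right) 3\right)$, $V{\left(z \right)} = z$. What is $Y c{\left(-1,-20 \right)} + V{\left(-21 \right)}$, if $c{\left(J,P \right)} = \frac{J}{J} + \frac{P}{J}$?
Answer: $16044$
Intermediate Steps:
$c{\left(J,P \right)} = 1 + \frac{P}{J}$
$Y = 765$ ($Y = 9 - 63 \left(\left(-4\right) 3\right) = 9 - -756 = 9 + 756 = 765$)
$Y c{\left(-1,-20 \right)} + V{\left(-21 \right)} = 765 \frac{-1 - 20}{-1} - 21 = 765 \left(\left(-1\right) \left(-21\right)\right) - 21 = 765 \cdot 21 - 21 = 16065 - 21 = 16044$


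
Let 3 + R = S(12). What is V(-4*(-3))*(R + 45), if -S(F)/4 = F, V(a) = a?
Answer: -72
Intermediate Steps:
S(F) = -4*F
R = -51 (R = -3 - 4*12 = -3 - 48 = -51)
V(-4*(-3))*(R + 45) = (-4*(-3))*(-51 + 45) = 12*(-6) = -72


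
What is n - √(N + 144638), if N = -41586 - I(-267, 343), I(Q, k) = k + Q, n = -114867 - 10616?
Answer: -125483 - 8*√1609 ≈ -1.2580e+5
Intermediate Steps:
n = -125483
I(Q, k) = Q + k
N = -41662 (N = -41586 - (-267 + 343) = -41586 - 1*76 = -41586 - 76 = -41662)
n - √(N + 144638) = -125483 - √(-41662 + 144638) = -125483 - √102976 = -125483 - 8*√1609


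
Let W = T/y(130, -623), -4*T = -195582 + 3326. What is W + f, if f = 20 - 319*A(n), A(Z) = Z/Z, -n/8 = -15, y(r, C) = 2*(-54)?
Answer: -20089/27 ≈ -744.04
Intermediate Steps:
T = 48064 (T = -(-195582 + 3326)/4 = -1/4*(-192256) = 48064)
y(r, C) = -108
n = 120 (n = -8*(-15) = 120)
A(Z) = 1
W = -12016/27 (W = 48064/(-108) = 48064*(-1/108) = -12016/27 ≈ -445.04)
f = -299 (f = 20 - 319*1 = 20 - 319 = -299)
W + f = -12016/27 - 299 = -20089/27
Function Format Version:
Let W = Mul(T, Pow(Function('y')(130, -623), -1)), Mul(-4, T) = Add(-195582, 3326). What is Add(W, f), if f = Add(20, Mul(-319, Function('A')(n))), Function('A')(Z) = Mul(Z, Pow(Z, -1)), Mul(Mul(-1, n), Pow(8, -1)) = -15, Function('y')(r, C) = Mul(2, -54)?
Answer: Rational(-20089, 27) ≈ -744.04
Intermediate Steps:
T = 48064 (T = Mul(Rational(-1, 4), Add(-195582, 3326)) = Mul(Rational(-1, 4), -192256) = 48064)
Function('y')(r, C) = -108
n = 120 (n = Mul(-8, -15) = 120)
Function('A')(Z) = 1
W = Rational(-12016, 27) (W = Mul(48064, Pow(-108, -1)) = Mul(48064, Rational(-1, 108)) = Rational(-12016, 27) ≈ -445.04)
f = -299 (f = Add(20, Mul(-319, 1)) = Add(20, -319) = -299)
Add(W, f) = Add(Rational(-12016, 27), -299) = Rational(-20089, 27)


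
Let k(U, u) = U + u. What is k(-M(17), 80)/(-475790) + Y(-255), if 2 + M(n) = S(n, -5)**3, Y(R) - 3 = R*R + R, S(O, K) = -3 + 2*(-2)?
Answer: 6163669049/95158 ≈ 64773.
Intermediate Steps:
S(O, K) = -7 (S(O, K) = -3 - 4 = -7)
Y(R) = 3 + R + R**2 (Y(R) = 3 + (R*R + R) = 3 + (R**2 + R) = 3 + (R + R**2) = 3 + R + R**2)
M(n) = -345 (M(n) = -2 + (-7)**3 = -2 - 343 = -345)
k(-M(17), 80)/(-475790) + Y(-255) = (-1*(-345) + 80)/(-475790) + (3 - 255 + (-255)**2) = (345 + 80)*(-1/475790) + (3 - 255 + 65025) = 425*(-1/475790) + 64773 = -85/95158 + 64773 = 6163669049/95158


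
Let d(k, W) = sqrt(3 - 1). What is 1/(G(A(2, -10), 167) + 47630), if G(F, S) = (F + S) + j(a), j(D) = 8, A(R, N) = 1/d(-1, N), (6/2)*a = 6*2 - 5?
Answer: 95610/4570636049 - sqrt(2)/4570636049 ≈ 2.0918e-5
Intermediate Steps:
a = 7/3 (a = (6*2 - 5)/3 = (12 - 5)/3 = (1/3)*7 = 7/3 ≈ 2.3333)
d(k, W) = sqrt(2)
A(R, N) = sqrt(2)/2 (A(R, N) = 1/(sqrt(2)) = sqrt(2)/2)
G(F, S) = 8 + F + S (G(F, S) = (F + S) + 8 = 8 + F + S)
1/(G(A(2, -10), 167) + 47630) = 1/((8 + sqrt(2)/2 + 167) + 47630) = 1/((175 + sqrt(2)/2) + 47630) = 1/(47805 + sqrt(2)/2)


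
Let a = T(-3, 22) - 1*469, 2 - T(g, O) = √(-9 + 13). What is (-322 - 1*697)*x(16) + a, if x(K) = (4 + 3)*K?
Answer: -114597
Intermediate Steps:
x(K) = 7*K
T(g, O) = 0 (T(g, O) = 2 - √(-9 + 13) = 2 - √4 = 2 - 1*2 = 2 - 2 = 0)
a = -469 (a = 0 - 1*469 = 0 - 469 = -469)
(-322 - 1*697)*x(16) + a = (-322 - 1*697)*(7*16) - 469 = (-322 - 697)*112 - 469 = -1019*112 - 469 = -114128 - 469 = -114597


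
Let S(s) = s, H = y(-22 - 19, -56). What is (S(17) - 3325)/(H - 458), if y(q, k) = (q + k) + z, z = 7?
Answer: 827/137 ≈ 6.0365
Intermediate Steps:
y(q, k) = 7 + k + q (y(q, k) = (q + k) + 7 = (k + q) + 7 = 7 + k + q)
H = -90 (H = 7 - 56 + (-22 - 19) = 7 - 56 - 41 = -90)
(S(17) - 3325)/(H - 458) = (17 - 3325)/(-90 - 458) = -3308/(-548) = -3308*(-1/548) = 827/137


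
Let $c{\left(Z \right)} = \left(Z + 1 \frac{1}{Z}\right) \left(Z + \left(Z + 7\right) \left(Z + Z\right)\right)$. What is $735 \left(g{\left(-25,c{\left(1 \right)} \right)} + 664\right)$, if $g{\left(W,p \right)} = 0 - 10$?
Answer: $480690$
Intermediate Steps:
$c{\left(Z \right)} = \left(Z + \frac{1}{Z}\right) \left(Z + 2 Z \left(7 + Z\right)\right)$ ($c{\left(Z \right)} = \left(Z + \frac{1}{Z}\right) \left(Z + \left(7 + Z\right) 2 Z\right) = \left(Z + \frac{1}{Z}\right) \left(Z + 2 Z \left(7 + Z\right)\right)$)
$g{\left(W,p \right)} = -10$ ($g{\left(W,p \right)} = 0 - 10 = -10$)
$735 \left(g{\left(-25,c{\left(1 \right)} \right)} + 664\right) = 735 \left(-10 + 664\right) = 735 \cdot 654 = 480690$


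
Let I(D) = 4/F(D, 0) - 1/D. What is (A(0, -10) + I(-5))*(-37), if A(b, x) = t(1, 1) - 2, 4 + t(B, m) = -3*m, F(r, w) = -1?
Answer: 2368/5 ≈ 473.60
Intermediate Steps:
t(B, m) = -4 - 3*m
A(b, x) = -9 (A(b, x) = (-4 - 3*1) - 2 = (-4 - 3) - 2 = -7 - 2 = -9)
I(D) = -4 - 1/D (I(D) = 4/(-1) - 1/D = 4*(-1) - 1/D = -4 - 1/D)
(A(0, -10) + I(-5))*(-37) = (-9 + (-4 - 1/(-5)))*(-37) = (-9 + (-4 - 1*(-⅕)))*(-37) = (-9 + (-4 + ⅕))*(-37) = (-9 - 19/5)*(-37) = -64/5*(-37) = 2368/5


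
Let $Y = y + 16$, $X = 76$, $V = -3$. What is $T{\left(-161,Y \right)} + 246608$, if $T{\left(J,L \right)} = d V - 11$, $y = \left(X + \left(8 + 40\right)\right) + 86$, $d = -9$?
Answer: $246624$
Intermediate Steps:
$y = 210$ ($y = \left(76 + \left(8 + 40\right)\right) + 86 = \left(76 + 48\right) + 86 = 124 + 86 = 210$)
$Y = 226$ ($Y = 210 + 16 = 226$)
$T{\left(J,L \right)} = 16$ ($T{\left(J,L \right)} = \left(-9\right) \left(-3\right) - 11 = 27 - 11 = 16$)
$T{\left(-161,Y \right)} + 246608 = 16 + 246608 = 246624$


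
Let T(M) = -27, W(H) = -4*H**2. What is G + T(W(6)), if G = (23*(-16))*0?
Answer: -27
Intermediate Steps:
G = 0 (G = -368*0 = 0)
G + T(W(6)) = 0 - 27 = -27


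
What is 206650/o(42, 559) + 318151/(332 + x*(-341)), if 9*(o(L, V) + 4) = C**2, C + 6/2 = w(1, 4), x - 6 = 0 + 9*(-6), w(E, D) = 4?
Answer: -6209671943/116900 ≈ -53120.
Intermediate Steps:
x = -48 (x = 6 + (0 + 9*(-6)) = 6 + (0 - 54) = 6 - 54 = -48)
C = 1 (C = -3 + 4 = 1)
o(L, V) = -35/9 (o(L, V) = -4 + (1/9)*1**2 = -4 + (1/9)*1 = -4 + 1/9 = -35/9)
206650/o(42, 559) + 318151/(332 + x*(-341)) = 206650/(-35/9) + 318151/(332 - 48*(-341)) = 206650*(-9/35) + 318151/(332 + 16368) = -371970/7 + 318151/16700 = -6209671943/116900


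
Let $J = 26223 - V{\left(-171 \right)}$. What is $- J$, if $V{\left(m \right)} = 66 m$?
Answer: $-37509$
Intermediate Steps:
$J = 37509$ ($J = 26223 - 66 \left(-171\right) = 26223 - -11286 = 26223 + 11286 = 37509$)
$- J = \left(-1\right) 37509 = -37509$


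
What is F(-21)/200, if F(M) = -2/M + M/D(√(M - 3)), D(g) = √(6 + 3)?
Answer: -29/840 ≈ -0.034524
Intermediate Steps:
D(g) = 3 (D(g) = √9 = 3)
F(M) = -2/M + M/3
F(-21)/200 = (-2/(-21) + (⅓)*(-21))/200 = (-2*(-1/21) - 7)*(1/200) = (2/21 - 7)*(1/200) = -145/21*1/200 = -29/840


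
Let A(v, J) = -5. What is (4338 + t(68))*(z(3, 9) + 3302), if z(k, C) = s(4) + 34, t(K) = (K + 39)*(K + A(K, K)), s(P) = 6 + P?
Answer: 37070334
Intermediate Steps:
t(K) = (-5 + K)*(39 + K) (t(K) = (K + 39)*(K - 5) = (39 + K)*(-5 + K) = (-5 + K)*(39 + K))
z(k, C) = 44 (z(k, C) = (6 + 4) + 34 = 10 + 34 = 44)
(4338 + t(68))*(z(3, 9) + 3302) = (4338 + (-195 + 68² + 34*68))*(44 + 3302) = (4338 + (-195 + 4624 + 2312))*3346 = (4338 + 6741)*3346 = 11079*3346 = 37070334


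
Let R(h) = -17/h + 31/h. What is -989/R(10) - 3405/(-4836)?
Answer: -7963395/11284 ≈ -705.72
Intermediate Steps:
R(h) = 14/h
-989/R(10) - 3405/(-4836) = -989/(14/10) - 3405/(-4836) = -989/(14*(1/10)) - 3405*(-1/4836) = -989/7/5 + 1135/1612 = -989*5/7 + 1135/1612 = -4945/7 + 1135/1612 = -7963395/11284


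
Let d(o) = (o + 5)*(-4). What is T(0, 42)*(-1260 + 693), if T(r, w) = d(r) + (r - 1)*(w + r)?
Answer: 35154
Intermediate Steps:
d(o) = -20 - 4*o (d(o) = (5 + o)*(-4) = -20 - 4*o)
T(r, w) = -20 - 4*r + (-1 + r)*(r + w) (T(r, w) = (-20 - 4*r) + (r - 1)*(w + r) = (-20 - 4*r) + (-1 + r)*(r + w) = -20 - 4*r + (-1 + r)*(r + w))
T(0, 42)*(-1260 + 693) = (-20 + 0² - 1*42 - 5*0 + 0*42)*(-1260 + 693) = (-20 + 0 - 42 + 0 + 0)*(-567) = -62*(-567) = 35154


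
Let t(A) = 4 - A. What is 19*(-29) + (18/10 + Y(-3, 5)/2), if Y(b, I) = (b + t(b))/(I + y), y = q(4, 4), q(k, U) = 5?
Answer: -549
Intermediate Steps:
y = 5
Y(b, I) = 4/(5 + I) (Y(b, I) = (b + (4 - b))/(I + 5) = 4/(5 + I))
19*(-29) + (18/10 + Y(-3, 5)/2) = 19*(-29) + (18/10 + (4/(5 + 5))/2) = -551 + (18*(1/10) + (4/10)*(1/2)) = -551 + (9/5 + (4*(1/10))*(1/2)) = -551 + (9/5 + (2/5)*(1/2)) = -551 + (9/5 + 1/5) = -551 + 2 = -549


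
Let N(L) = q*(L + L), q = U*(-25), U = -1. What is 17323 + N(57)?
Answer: 20173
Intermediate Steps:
q = 25 (q = -1*(-25) = 25)
N(L) = 50*L (N(L) = 25*(L + L) = 25*(2*L) = 50*L)
17323 + N(57) = 17323 + 50*57 = 17323 + 2850 = 20173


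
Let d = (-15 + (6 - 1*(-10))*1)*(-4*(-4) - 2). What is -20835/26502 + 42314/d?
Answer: 26693189/8834 ≈ 3021.6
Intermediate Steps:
d = 14 (d = (-15 + (6 + 10)*1)*(16 - 2) = (-15 + 16*1)*14 = (-15 + 16)*14 = 1*14 = 14)
-20835/26502 + 42314/d = -20835/26502 + 42314/14 = -20835*1/26502 + 42314*(1/14) = -6945/8834 + 21157/7 = 26693189/8834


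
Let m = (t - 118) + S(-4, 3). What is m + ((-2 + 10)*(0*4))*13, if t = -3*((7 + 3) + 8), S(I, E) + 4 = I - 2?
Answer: -182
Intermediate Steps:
S(I, E) = -6 + I (S(I, E) = -4 + (I - 2) = -4 + (-2 + I) = -6 + I)
t = -54 (t = -3*(10 + 8) = -3*18 = -54)
m = -182 (m = (-54 - 118) + (-6 - 4) = -172 - 10 = -182)
m + ((-2 + 10)*(0*4))*13 = -182 + ((-2 + 10)*(0*4))*13 = -182 + (8*0)*13 = -182 + 0*13 = -182 + 0 = -182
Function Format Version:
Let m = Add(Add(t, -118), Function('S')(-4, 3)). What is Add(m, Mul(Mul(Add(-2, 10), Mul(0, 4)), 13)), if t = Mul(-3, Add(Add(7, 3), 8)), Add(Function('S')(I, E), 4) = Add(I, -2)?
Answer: -182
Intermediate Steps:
Function('S')(I, E) = Add(-6, I) (Function('S')(I, E) = Add(-4, Add(I, -2)) = Add(-4, Add(-2, I)) = Add(-6, I))
t = -54 (t = Mul(-3, Add(10, 8)) = Mul(-3, 18) = -54)
m = -182 (m = Add(Add(-54, -118), Add(-6, -4)) = Add(-172, -10) = -182)
Add(m, Mul(Mul(Add(-2, 10), Mul(0, 4)), 13)) = Add(-182, Mul(Mul(Add(-2, 10), Mul(0, 4)), 13)) = Add(-182, Mul(Mul(8, 0), 13)) = Add(-182, Mul(0, 13)) = Add(-182, 0) = -182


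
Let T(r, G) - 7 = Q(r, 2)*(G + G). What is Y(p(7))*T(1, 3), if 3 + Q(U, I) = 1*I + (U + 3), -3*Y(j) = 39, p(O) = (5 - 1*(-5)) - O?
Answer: -325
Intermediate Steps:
p(O) = 10 - O (p(O) = (5 + 5) - O = 10 - O)
Y(j) = -13 (Y(j) = -1/3*39 = -13)
Q(U, I) = I + U (Q(U, I) = -3 + (1*I + (U + 3)) = -3 + (I + (3 + U)) = -3 + (3 + I + U) = I + U)
T(r, G) = 7 + 2*G*(2 + r) (T(r, G) = 7 + (2 + r)*(G + G) = 7 + (2 + r)*(2*G) = 7 + 2*G*(2 + r))
Y(p(7))*T(1, 3) = -13*(7 + 2*3*(2 + 1)) = -13*(7 + 2*3*3) = -13*(7 + 18) = -13*25 = -325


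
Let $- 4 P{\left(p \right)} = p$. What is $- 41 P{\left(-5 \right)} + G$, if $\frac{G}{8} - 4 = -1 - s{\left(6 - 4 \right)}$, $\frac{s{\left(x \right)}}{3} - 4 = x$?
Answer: $- \frac{685}{4} \approx -171.25$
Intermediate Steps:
$s{\left(x \right)} = 12 + 3 x$
$G = -120$ ($G = 32 + 8 \left(-1 - \left(12 + 3 \left(6 - 4\right)\right)\right) = 32 + 8 \left(-1 - \left(12 + 3 \cdot 2\right)\right) = 32 + 8 \left(-1 - \left(12 + 6\right)\right) = 32 + 8 \left(-1 - 18\right) = 32 + 8 \left(-19\right) = 32 - 152 = -120$)
$P{\left(p \right)} = - \frac{p}{4}$
$- 41 P{\left(-5 \right)} + G = - 41 \left(\left(- \frac{1}{4}\right) \left(-5\right)\right) - 120 = \left(-41\right) \frac{5}{4} - 120 = - \frac{205}{4} - 120 = - \frac{685}{4}$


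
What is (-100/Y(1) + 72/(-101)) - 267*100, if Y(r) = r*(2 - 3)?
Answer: -2686672/101 ≈ -26601.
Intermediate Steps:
Y(r) = -r (Y(r) = r*(-1) = -r)
(-100/Y(1) + 72/(-101)) - 267*100 = (-100/((-1*1)) + 72/(-101)) - 267*100 = (-100/(-1) + 72*(-1/101)) - 26700 = (-100*(-1) - 72/101) - 26700 = (100 - 72/101) - 26700 = 10028/101 - 26700 = -2686672/101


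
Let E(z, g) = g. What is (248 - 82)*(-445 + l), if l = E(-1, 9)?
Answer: -72376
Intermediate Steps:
l = 9
(248 - 82)*(-445 + l) = (248 - 82)*(-445 + 9) = 166*(-436) = -72376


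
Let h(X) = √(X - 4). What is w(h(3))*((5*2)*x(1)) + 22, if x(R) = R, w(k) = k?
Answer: 22 + 10*I ≈ 22.0 + 10.0*I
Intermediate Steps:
h(X) = √(-4 + X)
w(h(3))*((5*2)*x(1)) + 22 = √(-4 + 3)*((5*2)*1) + 22 = √(-1)*(10*1) + 22 = I*10 + 22 = 10*I + 22 = 22 + 10*I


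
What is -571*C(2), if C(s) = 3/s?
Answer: -1713/2 ≈ -856.50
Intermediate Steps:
-571*C(2) = -1713/2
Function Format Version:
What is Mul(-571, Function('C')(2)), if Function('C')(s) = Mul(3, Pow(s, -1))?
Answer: Rational(-1713, 2) ≈ -856.50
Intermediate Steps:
Mul(-571, Function('C')(2)) = Mul(-571, Mul(3, Pow(2, -1))) = Mul(-571, Mul(3, Rational(1, 2))) = Mul(-571, Rational(3, 2)) = Rational(-1713, 2)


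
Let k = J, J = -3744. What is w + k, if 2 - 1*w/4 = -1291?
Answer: 1428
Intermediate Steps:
k = -3744
w = 5172 (w = 8 - 4*(-1291) = 8 + 5164 = 5172)
w + k = 5172 - 3744 = 1428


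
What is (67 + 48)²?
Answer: 13225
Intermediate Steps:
(67 + 48)² = 115² = 13225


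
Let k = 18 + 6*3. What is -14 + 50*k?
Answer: 1786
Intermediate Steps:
k = 36 (k = 18 + 18 = 36)
-14 + 50*k = -14 + 50*36 = -14 + 1800 = 1786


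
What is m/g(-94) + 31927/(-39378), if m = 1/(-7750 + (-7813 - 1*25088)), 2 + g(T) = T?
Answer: -20765825069/25612081248 ≈ -0.81078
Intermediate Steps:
g(T) = -2 + T
m = -1/40651 (m = 1/(-7750 + (-7813 - 25088)) = 1/(-7750 - 32901) = 1/(-40651) = -1/40651 ≈ -2.4600e-5)
m/g(-94) + 31927/(-39378) = -1/(40651*(-2 - 94)) + 31927/(-39378) = -1/40651/(-96) + 31927*(-1/39378) = -1/40651*(-1/96) - 31927/39378 = 1/3902496 - 31927/39378 = -20765825069/25612081248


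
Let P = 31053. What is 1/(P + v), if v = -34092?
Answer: -1/3039 ≈ -0.00032906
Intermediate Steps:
1/(P + v) = 1/(31053 - 34092) = 1/(-3039) = -1/3039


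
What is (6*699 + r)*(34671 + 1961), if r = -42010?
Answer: -1385275712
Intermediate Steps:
(6*699 + r)*(34671 + 1961) = (6*699 - 42010)*(34671 + 1961) = (4194 - 42010)*36632 = -37816*36632 = -1385275712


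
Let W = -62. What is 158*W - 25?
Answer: -9821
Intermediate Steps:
158*W - 25 = 158*(-62) - 25 = -9796 - 25 = -9821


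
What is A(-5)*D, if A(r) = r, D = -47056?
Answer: 235280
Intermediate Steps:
A(-5)*D = -5*(-47056) = 235280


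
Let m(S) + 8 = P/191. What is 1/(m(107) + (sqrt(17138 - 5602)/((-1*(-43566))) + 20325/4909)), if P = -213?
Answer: -1037615200761688497477/5161956711241764095440 - 19150075484094063*sqrt(721)/5161956711241764095440 ≈ -0.20111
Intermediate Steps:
m(S) = -1741/191 (m(S) = -8 - 213/191 = -1741/191)
1/(m(107) + (sqrt(17138 - 5602)/((-1*(-43566))) + 20325/4909)) = 1/(-1741/191 + (sqrt(17138 - 5602)/((-1*(-43566))) + 20325/4909)) = 1/(-1741/191 + (sqrt(11536)/43566 + 20325*(1/4909))) = 1/(-1741/191 + ((4*sqrt(721))*(1/43566) + 20325/4909)) = 1/(-1741/191 + (2*sqrt(721)/21783 + 20325/4909)) = 1/(-1741/191 + (20325/4909 + 2*sqrt(721)/21783)) = 1/(-4664494/937619 + 2*sqrt(721)/21783)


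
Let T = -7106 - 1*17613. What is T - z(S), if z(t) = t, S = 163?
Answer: -24882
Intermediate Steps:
T = -24719 (T = -7106 - 17613 = -24719)
T - z(S) = -24719 - 1*163 = -24719 - 163 = -24882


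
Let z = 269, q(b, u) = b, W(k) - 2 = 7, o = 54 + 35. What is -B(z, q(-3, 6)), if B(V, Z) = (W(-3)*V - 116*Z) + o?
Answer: -2858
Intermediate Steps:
o = 89
W(k) = 9 (W(k) = 2 + 7 = 9)
B(V, Z) = 89 - 116*Z + 9*V (B(V, Z) = (9*V - 116*Z) + 89 = (-116*Z + 9*V) + 89 = 89 - 116*Z + 9*V)
-B(z, q(-3, 6)) = -(89 - 116*(-3) + 9*269) = -(89 + 348 + 2421) = -1*2858 = -2858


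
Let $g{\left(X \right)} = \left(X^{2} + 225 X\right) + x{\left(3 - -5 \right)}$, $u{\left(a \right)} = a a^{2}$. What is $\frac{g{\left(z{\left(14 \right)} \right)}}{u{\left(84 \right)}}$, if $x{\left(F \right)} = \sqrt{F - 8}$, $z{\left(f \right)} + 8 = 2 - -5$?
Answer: $- \frac{1}{2646} \approx -0.00037793$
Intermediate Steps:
$z{\left(f \right)} = -1$ ($z{\left(f \right)} = -8 + \left(2 - -5\right) = -8 + \left(2 + 5\right) = -8 + 7 = -1$)
$x{\left(F \right)} = \sqrt{-8 + F}$
$u{\left(a \right)} = a^{3}$
$g{\left(X \right)} = X^{2} + 225 X$ ($g{\left(X \right)} = \left(X^{2} + 225 X\right) + \sqrt{-8 + \left(3 - -5\right)} = \left(X^{2} + 225 X\right) + \sqrt{-8 + \left(3 + 5\right)} = \left(X^{2} + 225 X\right) + \sqrt{-8 + 8} = \left(X^{2} + 225 X\right) + \sqrt{0} = \left(X^{2} + 225 X\right) + 0 = X^{2} + 225 X$)
$\frac{g{\left(z{\left(14 \right)} \right)}}{u{\left(84 \right)}} = \frac{\left(-1\right) \left(225 - 1\right)}{84^{3}} = \frac{\left(-1\right) 224}{592704} = \left(-224\right) \frac{1}{592704} = - \frac{1}{2646}$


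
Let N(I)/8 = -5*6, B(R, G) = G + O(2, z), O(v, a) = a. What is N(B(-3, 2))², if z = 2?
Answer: 57600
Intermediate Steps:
B(R, G) = 2 + G (B(R, G) = G + 2 = 2 + G)
N(I) = -240 (N(I) = 8*(-5*6) = 8*(-30) = -240)
N(B(-3, 2))² = (-240)² = 57600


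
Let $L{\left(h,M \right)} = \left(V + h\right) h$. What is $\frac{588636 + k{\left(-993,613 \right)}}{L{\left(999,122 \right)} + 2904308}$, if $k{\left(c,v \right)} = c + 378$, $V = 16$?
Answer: $\frac{588021}{3918293} \approx 0.15007$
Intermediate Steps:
$L{\left(h,M \right)} = h \left(16 + h\right)$ ($L{\left(h,M \right)} = \left(16 + h\right) h = h \left(16 + h\right)$)
$k{\left(c,v \right)} = 378 + c$
$\frac{588636 + k{\left(-993,613 \right)}}{L{\left(999,122 \right)} + 2904308} = \frac{588636 + \left(378 - 993\right)}{999 \left(16 + 999\right) + 2904308} = \frac{588636 - 615}{999 \cdot 1015 + 2904308} = \frac{588021}{1013985 + 2904308} = \frac{588021}{3918293}$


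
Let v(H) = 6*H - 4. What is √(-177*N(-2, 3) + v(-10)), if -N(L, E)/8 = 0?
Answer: 8*I ≈ 8.0*I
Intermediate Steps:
N(L, E) = 0 (N(L, E) = -8*0 = 0)
v(H) = -4 + 6*H
√(-177*N(-2, 3) + v(-10)) = √(-177*0 + (-4 + 6*(-10))) = √(0 + (-4 - 60)) = √(0 - 64) = √(-64) = 8*I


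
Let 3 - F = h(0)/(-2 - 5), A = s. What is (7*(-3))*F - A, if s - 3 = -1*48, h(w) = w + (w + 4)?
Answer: -30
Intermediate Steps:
h(w) = 4 + 2*w (h(w) = w + (4 + w) = 4 + 2*w)
s = -45 (s = 3 - 1*48 = 3 - 48 = -45)
A = -45
F = 25/7 (F = 3 - (4 + 2*0)/(-2 - 5) = 3 - (4 + 0)/(-7) = 3 - 4*(-1)/7 = 3 - 1*(-4/7) = 3 + 4/7 = 25/7 ≈ 3.5714)
(7*(-3))*F - A = (7*(-3))*(25/7) - 1*(-45) = -21*25/7 + 45 = -75 + 45 = -30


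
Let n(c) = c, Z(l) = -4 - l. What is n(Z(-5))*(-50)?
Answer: -50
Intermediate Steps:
n(Z(-5))*(-50) = (-4 - 1*(-5))*(-50) = (-4 + 5)*(-50) = 1*(-50) = -50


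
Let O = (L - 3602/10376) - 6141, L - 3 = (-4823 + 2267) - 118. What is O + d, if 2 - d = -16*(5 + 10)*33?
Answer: -4619121/5188 ≈ -890.35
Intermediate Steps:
d = 7922 (d = 2 - (-16*(5 + 10))*33 = 2 - (-16*15)*33 = 2 - (-240)*33 = 2 - 1*(-7920) = 2 + 7920 = 7922)
L = -2671 (L = 3 + ((-4823 + 2267) - 118) = 3 + (-2556 - 118) = 3 - 2674 = -2671)
O = -45718457/5188 (O = (-2671 - 3602/10376) - 6141 = (-2671 - 3602*1/10376) - 6141 = (-2671 - 1801/5188) - 6141 = -13858949/5188 - 6141 = -45718457/5188 ≈ -8812.3)
O + d = -45718457/5188 + 7922 = -4619121/5188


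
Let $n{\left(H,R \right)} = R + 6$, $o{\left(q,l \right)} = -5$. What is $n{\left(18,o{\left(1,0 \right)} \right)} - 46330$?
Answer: $-46329$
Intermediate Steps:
$n{\left(H,R \right)} = 6 + R$
$n{\left(18,o{\left(1,0 \right)} \right)} - 46330 = \left(6 - 5\right) - 46330 = 1 - 46330 = -46329$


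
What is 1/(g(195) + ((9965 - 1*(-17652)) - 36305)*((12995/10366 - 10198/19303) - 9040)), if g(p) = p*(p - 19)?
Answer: 100047449/7860481805340312 ≈ 1.2728e-8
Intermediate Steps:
g(p) = p*(-19 + p)
1/(g(195) + ((9965 - 1*(-17652)) - 36305)*((12995/10366 - 10198/19303) - 9040)) = 1/(195*(-19 + 195) + ((9965 - 1*(-17652)) - 36305)*((12995/10366 - 10198/19303) - 9040)) = 1/(195*176 + ((9965 + 17652) - 36305)*((12995*(1/10366) - 10198*1/19303) - 9040)) = 1/(34320 + (27617 - 36305)*((12995/10366 - 10198/19303) - 9040)) = 1/(34320 - 8688*(145130017/200094898 - 9040)) = 1/(34320 - 8688*(-1808712747903/200094898)) = 1/(34320 + 7857048176890632/100047449) = 1/(7860481805340312/100047449) = 100047449/7860481805340312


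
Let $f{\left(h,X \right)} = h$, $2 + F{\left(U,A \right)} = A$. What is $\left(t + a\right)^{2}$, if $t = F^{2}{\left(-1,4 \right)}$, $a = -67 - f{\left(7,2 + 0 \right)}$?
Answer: $4900$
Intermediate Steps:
$F{\left(U,A \right)} = -2 + A$
$a = -74$ ($a = -67 - 7 = -74$)
$t = 4$ ($t = \left(-2 + 4\right)^{2} = 2^{2} = 4$)
$\left(t + a\right)^{2} = \left(4 - 74\right)^{2} = \left(-70\right)^{2} = 4900$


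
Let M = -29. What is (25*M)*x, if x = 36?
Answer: -26100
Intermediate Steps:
(25*M)*x = (25*(-29))*36 = -725*36 = -26100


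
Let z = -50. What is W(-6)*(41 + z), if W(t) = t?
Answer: 54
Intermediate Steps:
W(-6)*(41 + z) = -6*(41 - 50) = -6*(-9) = 54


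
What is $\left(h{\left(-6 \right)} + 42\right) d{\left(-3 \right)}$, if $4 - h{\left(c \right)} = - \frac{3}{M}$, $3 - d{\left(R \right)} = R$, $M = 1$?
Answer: $294$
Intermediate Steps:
$d{\left(R \right)} = 3 - R$
$h{\left(c \right)} = 7$ ($h{\left(c \right)} = 4 - - \frac{3}{1} = 4 - \left(-3\right) 1 = 4 - -3 = 4 + 3 = 7$)
$\left(h{\left(-6 \right)} + 42\right) d{\left(-3 \right)} = \left(7 + 42\right) \left(3 - -3\right) = 49 \left(3 + 3\right) = 49 \cdot 6 = 294$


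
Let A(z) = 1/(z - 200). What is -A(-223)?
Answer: 1/423 ≈ 0.0023641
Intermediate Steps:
A(z) = 1/(-200 + z)
-A(-223) = -1/(-200 - 223) = -1/(-423) = -1*(-1/423) = 1/423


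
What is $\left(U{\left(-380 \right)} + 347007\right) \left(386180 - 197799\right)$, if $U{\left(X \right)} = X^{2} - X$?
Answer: $92643326847$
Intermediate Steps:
$\left(U{\left(-380 \right)} + 347007\right) \left(386180 - 197799\right) = \left(- 380 \left(-1 - 380\right) + 347007\right) \left(386180 - 197799\right) = \left(\left(-380\right) \left(-381\right) + 347007\right) 188381 = \left(144780 + 347007\right) 188381 = 491787 \cdot 188381 = 92643326847$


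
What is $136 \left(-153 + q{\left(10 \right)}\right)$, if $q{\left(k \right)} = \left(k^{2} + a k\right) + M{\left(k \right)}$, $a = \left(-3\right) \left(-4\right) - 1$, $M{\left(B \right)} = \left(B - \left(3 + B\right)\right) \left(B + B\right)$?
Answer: $-408$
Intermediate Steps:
$M{\left(B \right)} = - 6 B$ ($M{\left(B \right)} = - 3 \cdot 2 B = - 6 B$)
$a = 11$ ($a = 12 - 1 = 11$)
$q{\left(k \right)} = k^{2} + 5 k$ ($q{\left(k \right)} = \left(k^{2} + 11 k\right) - 6 k = k^{2} + 5 k$)
$136 \left(-153 + q{\left(10 \right)}\right) = 136 \left(-153 + 10 \left(5 + 10\right)\right) = 136 \left(-153 + 10 \cdot 15\right) = 136 \left(-153 + 150\right) = 136 \left(-3\right) = -408$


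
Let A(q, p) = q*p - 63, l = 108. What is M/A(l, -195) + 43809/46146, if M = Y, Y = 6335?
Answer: 211014199/324913986 ≈ 0.64945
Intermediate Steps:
A(q, p) = -63 + p*q (A(q, p) = p*q - 63 = -63 + p*q)
M = 6335
M/A(l, -195) + 43809/46146 = 6335/(-63 - 195*108) + 43809/46146 = 6335/(-63 - 21060) + 43809*(1/46146) = 6335/(-21123) + 14603/15382 = 6335*(-1/21123) + 14603/15382 = -6335/21123 + 14603/15382 = 211014199/324913986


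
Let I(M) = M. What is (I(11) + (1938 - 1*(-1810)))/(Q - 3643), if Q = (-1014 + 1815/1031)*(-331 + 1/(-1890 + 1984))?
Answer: 364299726/32117060245 ≈ 0.011343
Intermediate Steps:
Q = 32470117947/96914 (Q = (-1014 + 1815*(1/1031))*(-331 + 1/94) = (-1014 + 1815/1031)*(-331 + 1/94) = -1043619/1031*(-31113/94) = 32470117947/96914 ≈ 3.3504e+5)
(I(11) + (1938 - 1*(-1810)))/(Q - 3643) = (11 + (1938 - 1*(-1810)))/(32470117947/96914 - 3643) = (11 + (1938 + 1810))/(32117060245/96914) = (11 + 3748)*(96914/32117060245) = 3759*(96914/32117060245) = 364299726/32117060245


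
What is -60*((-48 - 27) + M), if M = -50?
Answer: 7500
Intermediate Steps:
-60*((-48 - 27) + M) = -60*((-48 - 27) - 50) = -60*(-75 - 50) = -60*(-125) = 7500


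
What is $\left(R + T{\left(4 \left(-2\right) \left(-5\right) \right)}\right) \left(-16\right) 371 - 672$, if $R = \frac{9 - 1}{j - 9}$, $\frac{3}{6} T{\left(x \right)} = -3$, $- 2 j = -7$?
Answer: $\frac{479360}{11} \approx 43578.0$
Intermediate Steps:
$j = \frac{7}{2}$ ($j = \left(- \frac{1}{2}\right) \left(-7\right) = \frac{7}{2} \approx 3.5$)
$T{\left(x \right)} = -6$ ($T{\left(x \right)} = 2 \left(-3\right) = -6$)
$R = - \frac{16}{11}$ ($R = \frac{9 - 1}{\frac{7}{2} - 9} = \frac{8}{- \frac{11}{2}} = 8 \left(- \frac{2}{11}\right) = - \frac{16}{11} \approx -1.4545$)
$\left(R + T{\left(4 \left(-2\right) \left(-5\right) \right)}\right) \left(-16\right) 371 - 672 = \left(- \frac{16}{11} - 6\right) \left(-16\right) 371 - 672 = \left(- \frac{82}{11}\right) \left(-16\right) 371 - 672 = \frac{1312}{11} \cdot 371 - 672 = \frac{486752}{11} - 672 = \frac{479360}{11}$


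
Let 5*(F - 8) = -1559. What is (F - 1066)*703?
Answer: -4814847/5 ≈ -9.6297e+5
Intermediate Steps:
F = -1519/5 (F = 8 + (1/5)*(-1559) = 8 - 1559/5 = -1519/5 ≈ -303.80)
(F - 1066)*703 = (-1519/5 - 1066)*703 = -6849/5*703 = -4814847/5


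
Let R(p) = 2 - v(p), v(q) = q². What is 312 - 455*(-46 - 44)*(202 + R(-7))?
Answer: 6347562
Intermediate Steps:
R(p) = 2 - p²
312 - 455*(-46 - 44)*(202 + R(-7)) = 312 - 455*(-46 - 44)*(202 + (2 - 1*(-7)²)) = 312 - (-40950)*(202 + (2 - 1*49)) = 312 - (-40950)*(202 + (2 - 49)) = 312 - (-40950)*(202 - 47) = 312 - (-40950)*155 = 312 - 455*(-13950) = 312 + 6347250 = 6347562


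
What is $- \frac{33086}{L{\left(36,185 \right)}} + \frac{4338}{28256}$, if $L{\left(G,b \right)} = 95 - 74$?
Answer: $- \frac{467393459}{296688} \approx -1575.4$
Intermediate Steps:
$L{\left(G,b \right)} = 21$
$- \frac{33086}{L{\left(36,185 \right)}} + \frac{4338}{28256} = - \frac{33086}{21} + \frac{4338}{28256} = \left(-33086\right) \frac{1}{21} + 4338 \cdot \frac{1}{28256} = - \frac{33086}{21} + \frac{2169}{14128} = - \frac{467393459}{296688}$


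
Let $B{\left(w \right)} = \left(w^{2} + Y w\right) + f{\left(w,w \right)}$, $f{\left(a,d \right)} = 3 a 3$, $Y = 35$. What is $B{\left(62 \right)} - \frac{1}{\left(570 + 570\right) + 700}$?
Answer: $\frac{12092479}{1840} \approx 6572.0$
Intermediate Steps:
$f{\left(a,d \right)} = 9 a$
$B{\left(w \right)} = w^{2} + 44 w$ ($B{\left(w \right)} = \left(w^{2} + 35 w\right) + 9 w = w^{2} + 44 w$)
$B{\left(62 \right)} - \frac{1}{\left(570 + 570\right) + 700} = 62 \left(44 + 62\right) - \frac{1}{\left(570 + 570\right) + 700} = 62 \cdot 106 - \frac{1}{1140 + 700} = 6572 - \frac{1}{1840} = \frac{12092479}{1840}$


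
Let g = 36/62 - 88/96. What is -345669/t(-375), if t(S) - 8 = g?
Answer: -128588868/2851 ≈ -45103.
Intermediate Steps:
g = -125/372 (g = 36*(1/62) - 88*1/96 = 18/31 - 11/12 = -125/372 ≈ -0.33602)
t(S) = 2851/372 (t(S) = 8 - 125/372 = 2851/372)
-345669/t(-375) = -345669/2851/372 = -345669*372/2851 = -128588868/2851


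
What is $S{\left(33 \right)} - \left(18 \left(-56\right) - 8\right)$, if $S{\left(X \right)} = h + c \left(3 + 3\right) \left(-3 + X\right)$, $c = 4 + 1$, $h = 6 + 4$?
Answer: $1926$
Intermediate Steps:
$h = 10$
$c = 5$
$S{\left(X \right)} = -80 + 30 X$ ($S{\left(X \right)} = 10 + 5 \left(3 + 3\right) \left(-3 + X\right) = 10 + 5 \cdot 6 \left(-3 + X\right) = 10 + 5 \left(-18 + 6 X\right) = 10 + \left(-90 + 30 X\right) = -80 + 30 X$)
$S{\left(33 \right)} - \left(18 \left(-56\right) - 8\right) = \left(-80 + 30 \cdot 33\right) - \left(18 \left(-56\right) - 8\right) = \left(-80 + 990\right) - \left(-1008 - 8\right) = 910 - -1016 = 910 + 1016 = 1926$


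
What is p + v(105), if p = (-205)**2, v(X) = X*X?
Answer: 53050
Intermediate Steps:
v(X) = X**2
p = 42025
p + v(105) = 42025 + 105**2 = 42025 + 11025 = 53050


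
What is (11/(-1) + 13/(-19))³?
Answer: -10941048/6859 ≈ -1595.1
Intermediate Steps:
(11/(-1) + 13/(-19))³ = (11*(-1) + 13*(-1/19))³ = (-11 - 13/19)³ = (-222/19)³ = -10941048/6859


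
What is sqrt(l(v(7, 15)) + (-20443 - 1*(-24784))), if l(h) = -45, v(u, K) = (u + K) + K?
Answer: 2*sqrt(1074) ≈ 65.544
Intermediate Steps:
v(u, K) = u + 2*K (v(u, K) = (K + u) + K = u + 2*K)
sqrt(l(v(7, 15)) + (-20443 - 1*(-24784))) = sqrt(-45 + (-20443 - 1*(-24784))) = sqrt(-45 + (-20443 + 24784)) = sqrt(-45 + 4341) = sqrt(4296) = 2*sqrt(1074)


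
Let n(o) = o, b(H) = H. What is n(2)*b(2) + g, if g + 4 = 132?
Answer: 132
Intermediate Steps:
g = 128 (g = -4 + 132 = 128)
n(2)*b(2) + g = 2*2 + 128 = 4 + 128 = 132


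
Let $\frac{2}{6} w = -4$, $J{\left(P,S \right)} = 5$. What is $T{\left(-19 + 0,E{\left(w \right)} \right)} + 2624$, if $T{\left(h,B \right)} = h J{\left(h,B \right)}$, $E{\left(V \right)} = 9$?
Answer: $2529$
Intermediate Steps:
$w = -12$ ($w = 3 \left(-4\right) = -12$)
$T{\left(h,B \right)} = 5 h$ ($T{\left(h,B \right)} = h 5 = 5 h$)
$T{\left(-19 + 0,E{\left(w \right)} \right)} + 2624 = 5 \left(-19 + 0\right) + 2624 = 5 \left(-19\right) + 2624 = -95 + 2624 = 2529$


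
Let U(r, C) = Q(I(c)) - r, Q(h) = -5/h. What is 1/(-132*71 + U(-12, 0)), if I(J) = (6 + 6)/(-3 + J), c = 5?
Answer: -6/56165 ≈ -0.00010683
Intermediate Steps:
I(J) = 12/(-3 + J)
U(r, C) = -⅚ - r (U(r, C) = -5/(12/(-3 + 5)) - r = -5/(12/2) - r = -5/(12*(½)) - r = -5/6 - r = -5*⅙ - r = -⅚ - r)
1/(-132*71 + U(-12, 0)) = 1/(-132*71 + (-⅚ - 1*(-12))) = 1/(-9372 + (-⅚ + 12)) = 1/(-9372 + 67/6) = 1/(-56165/6) = -6/56165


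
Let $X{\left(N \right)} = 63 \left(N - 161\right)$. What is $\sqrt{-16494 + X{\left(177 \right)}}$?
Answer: $i \sqrt{15486} \approx 124.44 i$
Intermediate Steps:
$X{\left(N \right)} = -10143 + 63 N$ ($X{\left(N \right)} = 63 \left(-161 + N\right) = -10143 + 63 N$)
$\sqrt{-16494 + X{\left(177 \right)}} = \sqrt{-16494 + \left(-10143 + 63 \cdot 177\right)} = \sqrt{-16494 + \left(-10143 + 11151\right)} = \sqrt{-16494 + 1008} = \sqrt{-15486} = i \sqrt{15486}$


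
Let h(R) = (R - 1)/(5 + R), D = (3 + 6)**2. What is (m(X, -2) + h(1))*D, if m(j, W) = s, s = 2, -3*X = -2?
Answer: 162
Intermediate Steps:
D = 81 (D = 9**2 = 81)
X = 2/3 (X = -1/3*(-2) = 2/3 ≈ 0.66667)
m(j, W) = 2
h(R) = (-1 + R)/(5 + R)
(m(X, -2) + h(1))*D = (2 + (-1 + 1)/(5 + 1))*81 = (2 + 0/6)*81 = (2 + (1/6)*0)*81 = (2 + 0)*81 = 2*81 = 162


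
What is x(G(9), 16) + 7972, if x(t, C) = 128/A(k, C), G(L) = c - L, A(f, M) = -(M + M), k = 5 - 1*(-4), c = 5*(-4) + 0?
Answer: 7968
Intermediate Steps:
c = -20 (c = -20 + 0 = -20)
k = 9 (k = 5 + 4 = 9)
A(f, M) = -2*M
G(L) = -20 - L
x(t, C) = -64/C (x(t, C) = 128/((-2*C)) = 128*(-1/(2*C)) = -64/C)
x(G(9), 16) + 7972 = -64/16 + 7972 = -64*1/16 + 7972 = -4 + 7972 = 7968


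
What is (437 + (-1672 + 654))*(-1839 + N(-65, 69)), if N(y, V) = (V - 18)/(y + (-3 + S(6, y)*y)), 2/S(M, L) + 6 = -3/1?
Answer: 515263917/482 ≈ 1.0690e+6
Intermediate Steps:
S(M, L) = -2/9 (S(M, L) = 2/(-6 - 3/1) = 2/(-6 - 3*1) = 2/(-6 - 3) = 2/(-9) = 2*(-⅑) = -2/9)
N(y, V) = (-18 + V)/(-3 + 7*y/9) (N(y, V) = (V - 18)/(y + (-3 - 2*y/9)) = (-18 + V)/(-3 + 7*y/9))
(437 + (-1672 + 654))*(-1839 + N(-65, 69)) = (437 + (-1672 + 654))*(-1839 + 9*(-18 + 69)/(-27 + 7*(-65))) = (437 - 1018)*(-1839 + 9*51/(-27 - 455)) = -581*(-1839 + 9*51/(-482)) = -581*(-1839 + 9*(-1/482)*51) = -581*(-1839 - 459/482) = -581*(-886857/482) = 515263917/482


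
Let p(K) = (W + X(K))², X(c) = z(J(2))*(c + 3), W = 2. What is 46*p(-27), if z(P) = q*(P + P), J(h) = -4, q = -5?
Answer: 42217144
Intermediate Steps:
z(P) = -10*P (z(P) = -5*(P + P) = -10*P)
X(c) = 120 + 40*c (X(c) = (-10*(-4))*(c + 3) = 40*(3 + c) = 120 + 40*c)
p(K) = (122 + 40*K)² (p(K) = (2 + (120 + 40*K))² = (122 + 40*K)²)
46*p(-27) = 46*(4*(61 + 20*(-27))²) = 46*(4*(61 - 540)²) = 46*(4*(-479)²) = 46*(4*229441) = 46*917764 = 42217144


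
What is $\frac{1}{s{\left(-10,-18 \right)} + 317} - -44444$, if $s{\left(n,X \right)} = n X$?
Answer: $\frac{22088669}{497} \approx 44444.0$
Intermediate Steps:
$s{\left(n,X \right)} = X n$
$\frac{1}{s{\left(-10,-18 \right)} + 317} - -44444 = \frac{1}{\left(-18\right) \left(-10\right) + 317} - -44444 = \frac{1}{180 + 317} + 44444 = \frac{1}{497} + 44444 = \frac{22088669}{497}$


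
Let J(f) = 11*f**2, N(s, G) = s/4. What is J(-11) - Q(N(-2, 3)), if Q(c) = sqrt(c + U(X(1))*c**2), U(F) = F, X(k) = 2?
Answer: 1331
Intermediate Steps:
N(s, G) = s/4 (N(s, G) = s*(1/4) = s/4)
Q(c) = sqrt(c + 2*c**2)
J(-11) - Q(N(-2, 3)) = 11*(-11)**2 - sqrt(((1/4)*(-2))*(1 + 2*((1/4)*(-2)))) = 11*121 - sqrt(-(1 + 2*(-1/2))/2) = 1331 - sqrt(-(1 - 1)/2) = 1331 - sqrt(-1/2*0) = 1331 - sqrt(0) = 1331 - 1*0 = 1331 + 0 = 1331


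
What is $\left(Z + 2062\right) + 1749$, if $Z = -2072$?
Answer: $1739$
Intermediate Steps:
$\left(Z + 2062\right) + 1749 = \left(-2072 + 2062\right) + 1749 = -10 + 1749 = 1739$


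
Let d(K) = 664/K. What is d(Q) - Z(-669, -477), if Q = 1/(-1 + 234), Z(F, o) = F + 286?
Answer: 155095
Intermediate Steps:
Z(F, o) = 286 + F
Q = 1/233 ≈ 0.0042918
d(Q) - Z(-669, -477) = 664/(1/233) - (286 - 669) = 664*233 - 1*(-383) = 154712 + 383 = 155095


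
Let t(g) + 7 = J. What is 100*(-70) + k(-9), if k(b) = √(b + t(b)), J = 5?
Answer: -7000 + I*√11 ≈ -7000.0 + 3.3166*I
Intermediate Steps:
t(g) = -2 (t(g) = -7 + 5 = -2)
k(b) = √(-2 + b) (k(b) = √(b - 2) = √(-2 + b))
100*(-70) + k(-9) = 100*(-70) + √(-2 - 9) = -7000 + √(-11) = -7000 + I*√11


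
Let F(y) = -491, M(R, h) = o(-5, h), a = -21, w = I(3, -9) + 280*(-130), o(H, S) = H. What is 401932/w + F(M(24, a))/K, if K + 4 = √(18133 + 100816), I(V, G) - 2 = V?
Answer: -47874458336/4328566535 - 491*√118949/118933 ≈ -12.484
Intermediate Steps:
I(V, G) = 2 + V
w = -36395 (w = (2 + 3) + 280*(-130) = 5 - 36400 = -36395)
M(R, h) = -5
K = -4 + √118949 (K = -4 + √(18133 + 100816) = -4 + √118949 ≈ 340.89)
401932/w + F(M(24, a))/K = 401932/(-36395) - 491/(-4 + √118949) = 401932*(-1/36395) - 491/(-4 + √118949) = -401932/36395 - 491/(-4 + √118949)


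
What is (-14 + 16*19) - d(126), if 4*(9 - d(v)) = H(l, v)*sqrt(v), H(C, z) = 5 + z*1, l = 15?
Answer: 281 + 393*sqrt(14)/4 ≈ 648.62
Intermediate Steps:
H(C, z) = 5 + z
d(v) = 9 - sqrt(v)*(5 + v)/4 (d(v) = 9 - (5 + v)*sqrt(v)/4 = 9 - sqrt(v)*(5 + v)/4)
(-14 + 16*19) - d(126) = (-14 + 16*19) - (9 - sqrt(126)*(5 + 126)/4) = (-14 + 304) - (9 - 1/4*3*sqrt(14)*131) = 290 - (9 - 393*sqrt(14)/4) = 290 + (-9 + 393*sqrt(14)/4) = 281 + 393*sqrt(14)/4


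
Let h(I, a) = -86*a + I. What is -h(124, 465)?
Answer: 39866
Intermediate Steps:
h(I, a) = I - 86*a
-h(124, 465) = -(124 - 86*465) = -(124 - 39990) = -1*(-39866) = 39866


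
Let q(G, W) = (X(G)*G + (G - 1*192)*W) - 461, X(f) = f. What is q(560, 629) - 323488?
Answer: 221123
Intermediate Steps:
q(G, W) = -461 + G**2 + W*(-192 + G) (q(G, W) = (G*G + (G - 1*192)*W) - 461 = (G**2 + (G - 192)*W) - 461 = (G**2 + (-192 + G)*W) - 461 = (G**2 + W*(-192 + G)) - 461 = -461 + G**2 + W*(-192 + G))
q(560, 629) - 323488 = (-461 + 560**2 - 192*629 + 560*629) - 323488 = (-461 + 313600 - 120768 + 352240) - 323488 = 544611 - 323488 = 221123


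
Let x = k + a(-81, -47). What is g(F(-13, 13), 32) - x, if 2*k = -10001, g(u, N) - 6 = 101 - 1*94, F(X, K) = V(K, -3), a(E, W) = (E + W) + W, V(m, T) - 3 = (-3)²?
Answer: 10377/2 ≈ 5188.5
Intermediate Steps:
V(m, T) = 12 (V(m, T) = 3 + (-3)² = 3 + 9 = 12)
a(E, W) = E + 2*W
F(X, K) = 12
g(u, N) = 13 (g(u, N) = 6 + (101 - 1*94) = 6 + (101 - 94) = 6 + 7 = 13)
k = -10001/2 (k = (½)*(-10001) = -10001/2 ≈ -5000.5)
x = -10351/2 (x = -10001/2 + (-81 + 2*(-47)) = -10001/2 + (-81 - 94) = -10001/2 - 175 = -10351/2 ≈ -5175.5)
g(F(-13, 13), 32) - x = 13 - 1*(-10351/2) = 13 + 10351/2 = 10377/2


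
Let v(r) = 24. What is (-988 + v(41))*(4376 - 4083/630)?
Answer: -442282718/105 ≈ -4.2122e+6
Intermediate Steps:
(-988 + v(41))*(4376 - 4083/630) = (-988 + 24)*(4376 - 4083/630) = -964*(4376 - 4083*1/630) = -964*(4376 - 1361/210) = -964*917599/210 = -442282718/105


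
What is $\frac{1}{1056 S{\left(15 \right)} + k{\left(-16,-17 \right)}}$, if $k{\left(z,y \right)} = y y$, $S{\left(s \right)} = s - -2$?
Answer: $\frac{1}{18241} \approx 5.4822 \cdot 10^{-5}$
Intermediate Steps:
$S{\left(s \right)} = 2 + s$ ($S{\left(s \right)} = s + 2 = 2 + s$)
$k{\left(z,y \right)} = y^{2}$
$\frac{1}{1056 S{\left(15 \right)} + k{\left(-16,-17 \right)}} = \frac{1}{1056 \left(2 + 15\right) + \left(-17\right)^{2}} = \frac{1}{1056 \cdot 17 + 289} = \frac{1}{17952 + 289} = \frac{1}{18241}$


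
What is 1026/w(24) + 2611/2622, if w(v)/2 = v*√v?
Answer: 2611/2622 + 57*√6/32 ≈ 5.3590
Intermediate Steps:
w(v) = 2*v^(3/2) (w(v) = 2*(v*√v) = 2*v^(3/2))
1026/w(24) + 2611/2622 = 1026/((2*24^(3/2))) + 2611/2622 = 1026/((2*(48*√6))) + 2611*(1/2622) = 1026/((96*√6)) + 2611/2622 = 1026*(√6/576) + 2611/2622 = 57*√6/32 + 2611/2622 = 2611/2622 + 57*√6/32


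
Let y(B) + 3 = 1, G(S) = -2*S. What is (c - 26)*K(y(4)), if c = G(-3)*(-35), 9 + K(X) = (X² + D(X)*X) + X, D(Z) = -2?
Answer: 708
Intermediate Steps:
y(B) = -2 (y(B) = -3 + 1 = -2)
K(X) = -9 + X² - X (K(X) = -9 + ((X² - 2*X) + X) = -9 + (X² - X) = -9 + X² - X)
c = -210 (c = -2*(-3)*(-35) = 6*(-35) = -210)
(c - 26)*K(y(4)) = (-210 - 26)*(-9 + (-2)² - 1*(-2)) = -236*(-9 + 4 + 2) = -236*(-3) = 708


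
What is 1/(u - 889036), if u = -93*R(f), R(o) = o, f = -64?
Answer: -1/883084 ≈ -1.1324e-6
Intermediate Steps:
u = 5952 (u = -93*(-64) = 5952)
1/(u - 889036) = 1/(5952 - 889036) = 1/(-883084) = -1/883084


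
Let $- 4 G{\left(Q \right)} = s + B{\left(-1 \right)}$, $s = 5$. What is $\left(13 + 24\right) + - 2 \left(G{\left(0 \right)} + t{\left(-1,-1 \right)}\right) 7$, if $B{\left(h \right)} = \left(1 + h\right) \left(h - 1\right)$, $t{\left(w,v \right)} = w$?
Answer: $\frac{137}{2} \approx 68.5$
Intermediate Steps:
$B{\left(h \right)} = \left(1 + h\right) \left(-1 + h\right)$
$G{\left(Q \right)} = - \frac{5}{4}$ ($G{\left(Q \right)} = - \frac{5 - \left(1 - \left(-1\right)^{2}\right)}{4} = - \frac{5 + \left(-1 + 1\right)}{4} = - \frac{5 + 0}{4} = \left(- \frac{1}{4}\right) 5 = - \frac{5}{4}$)
$\left(13 + 24\right) + - 2 \left(G{\left(0 \right)} + t{\left(-1,-1 \right)}\right) 7 = \left(13 + 24\right) + - 2 \left(- \frac{5}{4} - 1\right) 7 = 37 + \left(-2\right) \left(- \frac{9}{4}\right) 7 = 37 + \frac{9}{2} \cdot 7 = 37 + \frac{63}{2} = \frac{137}{2}$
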